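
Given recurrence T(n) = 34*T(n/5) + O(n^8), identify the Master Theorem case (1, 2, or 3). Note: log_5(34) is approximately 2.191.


Master Theorem parameters: a=34, b=5, c=8
log_b(a) = 2.191
Compare b^c with a: 5^8 = 390625 > 34, so c > log_b(a).
Comparing c=8 vs log_b(a)=2.191:
8 > 2.191 => Case 3
Result: T(n) = O(n^8)
Master Theorem case = 3


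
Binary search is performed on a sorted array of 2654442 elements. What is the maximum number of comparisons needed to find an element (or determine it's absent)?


Binary search halves the search space each comparison:
  Step 1: search space = 2654442 -> 1327221
  Step 2: search space = 1327221 -> 663610
  Step 3: search space = 663610 -> 331805
  Step 4: search space = 331805 -> 165902
  Step 5: search space = 165902 -> 82951
  Step 6: search space = 82951 -> 41475
  Step 7: search space = 41475 -> 20737
  Step 8: search space = 20737 -> 10368
  Step 9: search space = 10368 -> 5184
  Step 10: search space = 5184 -> 2592
  Step 11: search space = 2592 -> 1296
  Step 12: search space = 1296 -> 648
  Step 13: search space = 648 -> 324
  Step 14: search space = 324 -> 162
  Step 15: search space = 162 -> 81
  Step 16: search space = 81 -> 40
  Step 17: search space = 40 -> 20
  Step 18: search space = 20 -> 10
  Step 19: search space = 10 -> 5
  Step 20: search space = 5 -> 2
  Step 21: search space = 2 -> 1
  Step 22: search space = 1 (final check)
Maximum comparisons = floor(log2(2654442)) + 1 = 21 + 1 = 22


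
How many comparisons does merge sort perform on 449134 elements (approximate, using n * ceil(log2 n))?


Recursion depth: ceil(log2(449134)) = 19
Each recursion level merges n = 449134 elements
Total = 449134 * 19 = 8533546


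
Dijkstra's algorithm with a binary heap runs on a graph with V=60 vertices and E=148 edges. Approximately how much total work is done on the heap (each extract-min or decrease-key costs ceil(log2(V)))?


Dijkstra with a binary heap: each vertex is extracted once, each edge may relax once.
Each heap operation costs O(log V).
V + E = 60 + 148 = 208
ceil(log2(60)) = 6 (since 2^5 = 32 < 60 <= 64 = 2^6)
Total heap work = (V+E) * ceil(log2(V)) = 208 * 6 = 1248


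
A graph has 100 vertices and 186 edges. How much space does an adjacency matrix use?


Adjacency matrix: V x V grid of entries
Space = V^2 = 100^2 = 100 * 100 = 10000


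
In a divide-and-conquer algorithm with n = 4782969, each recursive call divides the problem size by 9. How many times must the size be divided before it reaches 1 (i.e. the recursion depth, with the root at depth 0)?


Number of divisions = log_9(4782969)
Sizes: 4782969 -> 531441 -> 59049 -> 6561 -> 729 -> 81 -> 9 -> 1 (7 divisions)
Recursion depth = 7


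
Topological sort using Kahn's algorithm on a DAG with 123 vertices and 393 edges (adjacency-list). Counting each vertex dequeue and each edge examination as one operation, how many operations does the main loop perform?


Kahn's algorithm:
  1. Compute in-degrees: O(V + E)
  2. Process queue: each vertex dequeued once (O(V))
     each edge examined once (O(E))
Total = V + E = 123 + 393 = 516


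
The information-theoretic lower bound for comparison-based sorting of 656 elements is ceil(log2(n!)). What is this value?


A binary decision tree of height h has at most 2^h leaves and needs at least n! of them, so h >= ceil(log2(n!)).
656! is far too large to multiply out, so use Stirling's series:
  ln(n!) ~ n ln n - n + (1/2) ln(2 pi n) + 1/(12n)  (error below 1/(360 n^3), negligible here)
  ln(656) = 6.4861608
  n ln n = 656 * 6.4861608 = 4254.9215
  (1/2) ln(2 pi * 656) = (1/2) ln(4121.7696) = 4.1620
  1/(12*656) = 0.0001
  ln(656!) ~ 4254.9215 - 656 + 4.1620 + 0.0001 = 3603.0836
Convert to base 2: log2(656!) = 3603.0836 / ln 2 = 3603.0836 / 0.69314718 = 5198.1508
ceil(5198.1508) = 5199


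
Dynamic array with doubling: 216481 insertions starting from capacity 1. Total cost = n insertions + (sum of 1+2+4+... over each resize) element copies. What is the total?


n = 216481
Insertion costs: 216481
Resizes copy 1, 2, 4, ... up to the largest power of 2 that is <= n-1 = 216480, i.e. 131072.
Copy costs = 1 + 2 + 4 + 8 + 16 + 32 + 64 + 128 + 256 + 512 + 1024 + 2048 + 4096 + 8192 + 16384 + 32768 + 65536 + 131072 = 262143
Total = 216481 + 262143 = 478624


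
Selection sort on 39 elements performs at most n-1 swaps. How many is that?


Each of the 38 passes places one element in its final position.
Pass 1: swap minimum into position 0
Pass 2: swap minimum of remaining into position 1
...
Pass 38: last two elements, one swap
Maximum swaps = 39 - 1 = 38


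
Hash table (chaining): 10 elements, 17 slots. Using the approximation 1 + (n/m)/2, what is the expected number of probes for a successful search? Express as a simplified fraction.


Computing expected probes:
alpha = 10/17
= 1 + alpha/2
= 1 + 10/(2*17)
= (2*17 + 10) / (2*17)
= 44/34 = 22/17


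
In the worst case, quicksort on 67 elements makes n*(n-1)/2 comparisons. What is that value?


Sum of comparisons per partition:
66 + 65 + ... + 1 + 0
= 67 * (67 - 1) / 2
= 67 * 66 / 2
= 2211


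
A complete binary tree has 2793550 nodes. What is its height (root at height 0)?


In a complete binary tree, level k holds nodes 2^k .. 2^(k+1)-1 (1-indexed).
Height = floor(log2(n)) = floor(log2(2793550)) = 21
Check: 2^21 = 2097152 <= 2793550 < 4194304 = 2^22


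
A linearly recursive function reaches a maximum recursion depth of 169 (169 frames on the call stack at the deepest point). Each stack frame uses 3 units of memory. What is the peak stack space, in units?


Maximum recursion depth = 169 frames
Memory per frame = 3 units
Total stack space = depth * frame_size
= 169 * 3 = 507


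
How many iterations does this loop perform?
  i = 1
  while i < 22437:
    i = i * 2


The loop variable doubles each iteration:
i = 1 -> 2 -> 4 -> 8 -> 16 -> 32 -> 64 -> 128 -> 256 -> 512 -> 1024 -> 2048 -> 4096 -> 8192 -> 16384 -> 32768 (stop, 32768 >= 22437)
Number of doublings = ceil(log2(22437)) = 15


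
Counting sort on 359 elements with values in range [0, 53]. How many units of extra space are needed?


Output array size: 359 (to store sorted result)
Count array size: 54 (one slot per possible value, range 0 to 53)
Total extra space = 359 + 54 = 413


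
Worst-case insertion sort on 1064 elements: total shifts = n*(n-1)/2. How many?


Sum of shifts = 1 + 2 + 3 + ... + 1063
= 1064 * 1063 / 2
= 1131032 / 2
= 565516


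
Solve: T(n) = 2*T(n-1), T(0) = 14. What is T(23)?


Unrolling:
T(23) = 2*T(22) = 2^2*T(21) = ... = 2^23*T(0)
= 2^23 * 14
= 8388608 * 14 = 117440512


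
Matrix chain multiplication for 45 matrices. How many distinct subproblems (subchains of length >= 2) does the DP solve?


Subproblems are indexed by (i, j) where i < j.
Number of such pairs = n*(n-1)/2
= 45 * 44 / 2
= 990


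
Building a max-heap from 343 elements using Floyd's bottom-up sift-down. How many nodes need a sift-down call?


In a heap of 343 elements (0-indexed array):
  Last element index: 342
  Parent of last element: floor((342 - 1) / 2) = 170
  Internal nodes: indices 0 to 170
  Count = floor(343/2) = 171


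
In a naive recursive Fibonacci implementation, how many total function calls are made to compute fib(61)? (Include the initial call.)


Let C(m) = total calls to evaluate fib(m). Then C(0)=C(1)=1, and
C(m) = 1 + C(m-1) + C(m-2) for m >= 2.
Build the table (each entry = 1 + previous two):
  C(0) = 1
  C(1) = 1
  C(2) = 1 + 1 + 1 = 3
  C(3) = 1 + 3 + 1 = 5
  C(4) = 1 + 5 + 3 = 9
  C(5) = 1 + 9 + 5 = 15
  C(6) = 1 + 15 + 9 = 25
  C(7) = 1 + 25 + 15 = 41
  C(8) = 1 + 41 + 25 = 67
  C(9) = 1 + 67 + 41 = 109
  C(10) = 1 + 109 + 67 = 177
  C(11) = 1 + 177 + 109 = 287
  C(12) = 1 + 287 + 177 = 465
  C(13) = 1 + 465 + 287 = 753
  C(14) = 1 + 753 + 465 = 1219
  C(15) = 1 + 1219 + 753 = 1973
  C(16) = 1 + 1973 + 1219 = 3193
  C(17) = 1 + 3193 + 1973 = 5167
  C(18) = 1 + 5167 + 3193 = 8361
  C(19) = 1 + 8361 + 5167 = 13529
  C(20) = 1 + 13529 + 8361 = 21891
  C(21) = 1 + 21891 + 13529 = 35421
  C(22) = 1 + 35421 + 21891 = 57313
  C(23) = 1 + 57313 + 35421 = 92735
  C(24) = 1 + 92735 + 57313 = 150049
  C(25) = 1 + 150049 + 92735 = 242785
  C(26) = 1 + 242785 + 150049 = 392835
  C(27) = 1 + 392835 + 242785 = 635621
  C(28) = 1 + 635621 + 392835 = 1028457
  C(29) = 1 + 1028457 + 635621 = 1664079
  C(30) = 1 + 1664079 + 1028457 = 2692537
  C(31) = 1 + 2692537 + 1664079 = 4356617
  C(32) = 1 + 4356617 + 2692537 = 7049155
  C(33) = 1 + 7049155 + 4356617 = 11405773
  C(34) = 1 + 11405773 + 7049155 = 18454929
  C(35) = 1 + 18454929 + 11405773 = 29860703
  C(36) = 1 + 29860703 + 18454929 = 48315633
  C(37) = 1 + 48315633 + 29860703 = 78176337
  C(38) = 1 + 78176337 + 48315633 = 126491971
  C(39) = 1 + 126491971 + 78176337 = 204668309
  C(40) = 1 + 204668309 + 126491971 = 331160281
  C(41) = 1 + 331160281 + 204668309 = 535828591
  C(42) = 1 + 535828591 + 331160281 = 866988873
  C(43) = 1 + 866988873 + 535828591 = 1402817465
  C(44) = 1 + 1402817465 + 866988873 = 2269806339
  C(45) = 1 + 2269806339 + 1402817465 = 3672623805
  C(46) = 1 + 3672623805 + 2269806339 = 5942430145
  C(47) = 1 + 5942430145 + 3672623805 = 9615053951
  C(48) = 1 + 9615053951 + 5942430145 = 15557484097
  C(49) = 1 + 15557484097 + 9615053951 = 25172538049
  C(50) = 1 + 25172538049 + 15557484097 = 40730022147
  C(51) = 1 + 40730022147 + 25172538049 = 65902560197
  C(52) = 1 + 65902560197 + 40730022147 = 106632582345
  C(53) = 1 + 106632582345 + 65902560197 = 172535142543
  C(54) = 1 + 172535142543 + 106632582345 = 279167724889
  C(55) = 1 + 279167724889 + 172535142543 = 451702867433
  C(56) = 1 + 451702867433 + 279167724889 = 730870592323
  C(57) = 1 + 730870592323 + 451702867433 = 1182573459757
  C(58) = 1 + 1182573459757 + 730870592323 = 1913444052081
  C(59) = 1 + 1913444052081 + 1182573459757 = 3096017511839
  C(60) = 1 + 3096017511839 + 1913444052081 = 5009461563921
  C(61) = 1 + 5009461563921 + 3096017511839 = 8105479075761
Total calls for fib(61) = 8105479075761


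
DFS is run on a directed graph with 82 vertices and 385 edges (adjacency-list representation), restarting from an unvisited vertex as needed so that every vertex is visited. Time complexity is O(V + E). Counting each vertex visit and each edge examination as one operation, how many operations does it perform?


A full DFS traversal processes each vertex exactly once (push/pop on stack).
Each directed edge is examined once.
V = 82, E = 385
V + E = 467


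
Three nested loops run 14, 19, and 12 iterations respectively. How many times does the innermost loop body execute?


Loop 1 (outermost): 14 iterations
Loop 2 (middle): 19 iterations per outer
Loop 3 (innermost): 12 iterations per middle
Total = 14 * 19 * 12 = 3192


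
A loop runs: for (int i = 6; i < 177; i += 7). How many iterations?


Loop starts at i = 6, increments by 7, stops when i >= 177.
Number of iterations = ceil((177 - 6) / 7)
= ceil(171 / 7)
= 25


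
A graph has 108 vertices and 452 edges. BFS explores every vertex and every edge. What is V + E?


A full BFS traversal dequeues each vertex once and examines each edge once.
Vertex visits: 108
Edge visits: 452
V + E = 108 + 452 = 560


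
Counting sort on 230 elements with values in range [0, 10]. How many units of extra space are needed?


Output array size: 230 (to store sorted result)
Count array size: 11 (one slot per possible value, range 0 to 10)
Total extra space = 230 + 11 = 241


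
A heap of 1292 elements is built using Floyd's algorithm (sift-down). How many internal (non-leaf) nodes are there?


Leaf nodes occupy roughly half the array.
Sift-down is called for each internal node, starting from the last one.
Internal nodes = floor(n/2) = floor(1292/2) = 646


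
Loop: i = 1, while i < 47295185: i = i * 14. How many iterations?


i multiplies by 14 each step:
i = 1 -> 14 -> 196 -> 2744 -> 38416 -> 537824 -> 7529536 -> 105413504 (stop)
Iterations = ceil(log_14(47295185)) = 7


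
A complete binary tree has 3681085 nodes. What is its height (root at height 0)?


In a complete binary tree, level k holds nodes 2^k .. 2^(k+1)-1 (1-indexed).
Height = floor(log2(n)) = floor(log2(3681085)) = 21
Check: 2^21 = 2097152 <= 3681085 < 4194304 = 2^22


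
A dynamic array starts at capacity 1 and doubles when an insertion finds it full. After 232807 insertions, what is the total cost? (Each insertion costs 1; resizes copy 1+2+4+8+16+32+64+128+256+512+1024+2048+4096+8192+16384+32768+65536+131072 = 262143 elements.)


Insertion cost: 232807 (one per element)
Resizes occur just before inserting elements 2, 3, 5, 9, ...
Elements copied at each resize: 1 + 2 + 4 + 8 + 16 + 32 + 64 + 128 + 256 + 512 + 1024 + 2048 + 4096 + 8192 + 16384 + 32768 + 65536 + 131072
Sum of copies = 262143 (geometric series: 2^k - 1)
Total = 232807 + 262143 = 494950


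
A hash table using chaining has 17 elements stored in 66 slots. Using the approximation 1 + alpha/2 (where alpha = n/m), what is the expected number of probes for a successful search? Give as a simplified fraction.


Load factor alpha = n/m = 17/66
Expected probes = 1 + alpha/2 = 1 + 17/(2*66)
= 1 + 17/132
= 132/132 + 17/132
= 149/132


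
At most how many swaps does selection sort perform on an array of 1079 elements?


Each of the 1078 passes places one element in its final position.
Pass 1: swap minimum into position 0
Pass 2: swap minimum of remaining into position 1
...
Pass 1078: last two elements, one swap
Maximum swaps = 1079 - 1 = 1078


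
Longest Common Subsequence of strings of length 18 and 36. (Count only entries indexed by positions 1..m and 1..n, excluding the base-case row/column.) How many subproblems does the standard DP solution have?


DP table indexed by positions in both strings.
First string: 18 positions
Second string: 36 positions
Total = 18 * 36 = 648


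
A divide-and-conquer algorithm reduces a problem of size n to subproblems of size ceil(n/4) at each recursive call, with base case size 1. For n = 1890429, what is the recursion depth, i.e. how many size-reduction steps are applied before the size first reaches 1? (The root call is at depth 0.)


Each step divides the size by 4 (rounding up); after k steps the size is ceil(n/4^k), which equals 1 exactly when 4^k >= n.
So the depth is the smallest k with 4^k >= 1890429, i.e. ceil(log_4(1890429)).
4^10 = 1048576 < 1890429 <= 4194304 = 4^11
Recursion depth = 11


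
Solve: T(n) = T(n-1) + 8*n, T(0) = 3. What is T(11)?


Expanding the recurrence:
T(11) = T(10) + 8*11
       = T(9) + 8*10 + 8*11
       ...
       = T(0) + 8*(1 + 2 + ... + 11)
       = 3 + 8 * 11*12/2
       = 3 + 8 * 66
       = 3 + 528 = 531


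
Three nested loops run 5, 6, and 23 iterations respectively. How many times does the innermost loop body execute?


Loop 1 (outermost): 5 iterations
Loop 2 (middle): 6 iterations per outer
Loop 3 (innermost): 23 iterations per middle
Total = 5 * 6 * 23 = 690


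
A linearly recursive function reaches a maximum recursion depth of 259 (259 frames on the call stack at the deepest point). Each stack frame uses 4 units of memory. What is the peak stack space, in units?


Maximum recursion depth = 259 frames
Memory per frame = 4 units
Total stack space = depth * frame_size
= 259 * 4 = 1036


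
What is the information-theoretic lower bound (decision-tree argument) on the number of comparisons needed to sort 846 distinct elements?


A binary decision tree of height h has at most 2^h leaves and needs at least n! of them, so h >= ceil(log2(n!)).
846! is far too large to multiply out, so use Stirling's series:
  ln(n!) ~ n ln n - n + (1/2) ln(2 pi n) + 1/(12n)  (error below 1/(360 n^3), negligible here)
  ln(846) = 6.7405194
  n ln n = 846 * 6.7405194 = 5702.4794
  (1/2) ln(2 pi * 846) = (1/2) ln(5315.5748) = 4.2892
  1/(12*846) = 0.0001
  ln(846!) ~ 5702.4794 - 846 + 4.2892 + 0.0001 = 4860.7687
Convert to base 2: log2(846!) = 4860.7687 / ln 2 = 4860.7687 / 0.69314718 = 7012.6069
ceil(7012.6069) = 7013


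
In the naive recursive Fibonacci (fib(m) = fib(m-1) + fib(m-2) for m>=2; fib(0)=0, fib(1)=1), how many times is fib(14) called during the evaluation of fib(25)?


Let N(m) = number of times fib(m) is called while evaluating fib(25).
N(25) = 1 (the initial call).
N(24) = 1 (only fib(25) calls it).
For 1 <= m <= 23: fib(m) is called by fib(m+1) and fib(m+2), so
  N(m) = N(m+1) + N(m+2).
fib(0) is called only by fib(2), so N(0) = N(2).
Walk down from m=25:
  N(25)=1, N(24)=1, N(23)=2, N(22)=3, N(21)=5, N(20)=8, N(19)=13, N(18)=21, N(17)=34, N(16)=55, N(15)=89, N(14)=144
N(14) = 144


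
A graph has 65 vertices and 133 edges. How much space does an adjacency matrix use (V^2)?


Adjacency matrix: V x V grid of entries
Space = V^2 = 65^2 = 65 * 65 = 4225


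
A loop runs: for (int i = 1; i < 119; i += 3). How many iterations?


Loop starts at i = 1, increments by 3, stops when i >= 119.
Number of iterations = ceil((119 - 1) / 3)
= ceil(118 / 3)
= 40


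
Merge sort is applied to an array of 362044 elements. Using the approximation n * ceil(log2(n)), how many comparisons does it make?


Merge sort divides the array into halves recursively.
Number of levels = ceil(log2(362044)) = 19
At each level, approximately n = 362044 comparisons are needed for merging.
Total comparisons ~ n * ceil(log2(n)) = 362044 * 19 = 6878836


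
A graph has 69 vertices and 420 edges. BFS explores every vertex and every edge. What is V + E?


A full BFS traversal dequeues each vertex once and examines each edge once.
Vertex visits: 69
Edge visits: 420
V + E = 69 + 420 = 489


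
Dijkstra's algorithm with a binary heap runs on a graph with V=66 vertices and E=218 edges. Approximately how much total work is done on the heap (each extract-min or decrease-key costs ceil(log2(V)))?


Dijkstra with a binary heap: each vertex is extracted once, each edge may relax once.
Each heap operation costs O(log V).
V + E = 66 + 218 = 284
ceil(log2(66)) = 7 (since 2^6 = 64 < 66 <= 128 = 2^7)
Total heap work = (V+E) * ceil(log2(V)) = 284 * 7 = 1988


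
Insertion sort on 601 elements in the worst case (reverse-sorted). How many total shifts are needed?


In the worst case (reverse-sorted), each element shifts past all previous:
  Element 1: 1 shifts
  Element 2: 2 shifts
  Element 3: 3 shifts
  Element 4: 4 shifts
  Element 5: 5 shifts
  ...
  Element 600: 600 shifts
Total = 1 + 2 + ... + 600
= 601*(601-1)/2 = 180300


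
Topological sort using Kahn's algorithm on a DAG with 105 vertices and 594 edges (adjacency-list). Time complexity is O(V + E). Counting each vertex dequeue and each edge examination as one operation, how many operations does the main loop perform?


Kahn's algorithm:
  1. Compute in-degrees: O(V + E)
  2. Process queue: each vertex dequeued once (O(V))
     each edge examined once (O(E))
Total = V + E = 105 + 594 = 699


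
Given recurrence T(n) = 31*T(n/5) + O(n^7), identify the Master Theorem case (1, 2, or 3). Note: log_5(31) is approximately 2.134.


Master Theorem parameters: a=31, b=5, c=7
log_b(a) = 2.134
Compare b^c with a: 5^7 = 78125 > 31, so c > log_b(a).
Comparing c=7 vs log_b(a)=2.134:
7 > 2.134 => Case 3
Result: T(n) = O(n^7)
Master Theorem case = 3


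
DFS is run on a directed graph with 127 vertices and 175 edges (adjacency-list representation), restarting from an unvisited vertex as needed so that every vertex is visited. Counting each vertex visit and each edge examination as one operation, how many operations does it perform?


A full DFS traversal processes each vertex exactly once (push/pop on stack).
Each directed edge is examined once.
V = 127, E = 175
V + E = 302


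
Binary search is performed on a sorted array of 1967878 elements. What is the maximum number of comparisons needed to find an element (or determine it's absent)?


Binary search halves the search space each comparison:
  Step 1: search space = 1967878 -> 983939
  Step 2: search space = 983939 -> 491969
  Step 3: search space = 491969 -> 245984
  Step 4: search space = 245984 -> 122992
  Step 5: search space = 122992 -> 61496
  Step 6: search space = 61496 -> 30748
  Step 7: search space = 30748 -> 15374
  Step 8: search space = 15374 -> 7687
  Step 9: search space = 7687 -> 3843
  Step 10: search space = 3843 -> 1921
  Step 11: search space = 1921 -> 960
  Step 12: search space = 960 -> 480
  Step 13: search space = 480 -> 240
  Step 14: search space = 240 -> 120
  Step 15: search space = 120 -> 60
  Step 16: search space = 60 -> 30
  Step 17: search space = 30 -> 15
  Step 18: search space = 15 -> 7
  Step 19: search space = 7 -> 3
  Step 20: search space = 3 -> 1
  Step 21: search space = 1 (final check)
Maximum comparisons = floor(log2(1967878)) + 1 = 20 + 1 = 21


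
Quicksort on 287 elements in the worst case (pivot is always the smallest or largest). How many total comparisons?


In the worst case, each partition step picks the worst pivot:
  Partition 1: 286 comparisons (n-1 elements to compare)
  Partition 2: 285 comparisons
  Partition 3: 284 comparisons
  Partition 4: 283 comparisons
  Partition 5: 282 comparisons
  ...
  Last partition: 0 comparisons
Total = (n-1) + (n-2) + ... + 1 + 0 = n*(n-1)/2
= 287*286/2 = 41041


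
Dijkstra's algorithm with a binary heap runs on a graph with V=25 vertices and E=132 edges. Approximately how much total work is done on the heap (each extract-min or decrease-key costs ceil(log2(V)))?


Dijkstra with a binary heap: each vertex is extracted once, each edge may relax once.
Each heap operation costs O(log V).
V + E = 25 + 132 = 157
ceil(log2(25)) = 5 (since 2^4 = 16 < 25 <= 32 = 2^5)
Total heap work = (V+E) * ceil(log2(V)) = 157 * 5 = 785


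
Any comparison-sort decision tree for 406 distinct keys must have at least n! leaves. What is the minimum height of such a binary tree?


A binary decision tree of height h has at most 2^h leaves and needs at least n! of them, so h >= ceil(log2(n!)).
406! is far too large to multiply out, so use Stirling's series:
  ln(n!) ~ n ln n - n + (1/2) ln(2 pi n) + 1/(12n)  (error below 1/(360 n^3), negligible here)
  ln(406) = 6.0063532
  n ln n = 406 * 6.0063532 = 2438.5794
  (1/2) ln(2 pi * 406) = (1/2) ln(2550.9732) = 3.9221
  1/(12*406) = 0.0002
  ln(406!) ~ 2438.5794 - 406 + 3.9221 + 0.0002 = 2036.5017
Convert to base 2: log2(406!) = 2036.5017 / ln 2 = 2036.5017 / 0.69314718 = 2938.0509
ceil(2938.0509) = 2939


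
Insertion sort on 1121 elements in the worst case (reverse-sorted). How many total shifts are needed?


In the worst case (reverse-sorted), each element shifts past all previous:
  Element 1: 1 shifts
  Element 2: 2 shifts
  Element 3: 3 shifts
  Element 4: 4 shifts
  Element 5: 5 shifts
  ...
  Element 1120: 1120 shifts
Total = 1 + 2 + ... + 1120
= 1121*(1121-1)/2 = 627760


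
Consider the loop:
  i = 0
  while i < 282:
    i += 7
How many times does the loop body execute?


Starting at i = 0, each iteration adds 7.
Iterations until i >= 282:
  Iteration 1: i = 0 -> i = 7
  Iteration 2: i = 7 -> i = 14
  Iteration 3: i = 14 -> i = 21
  Iteration 4: i = 21 -> i = 28
  Iteration 5: i = 28 -> i = 35
  Iteration 6: i = 35 -> i = 42
  Iteration 7: i = 42 -> i = 49
  Iteration 8: i = 49 -> i = 56
  ... continuing ...
Total iterations = ceil(282/7) = 41


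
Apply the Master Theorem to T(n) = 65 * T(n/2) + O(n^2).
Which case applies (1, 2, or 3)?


The Master Theorem: T(n) = a*T(n/b) + O(n^c)
  a = 65, b = 2, c = 2
log_b(a) = log_2(65) ~ 6.022
Compare b^c with a: 2^2 = 4 < 65, so c < log_b(a).
Since c < log_b(a), Case 1 applies.
T(n) = O(n^(log_2 65)) ~ O(n^6.022)
Master Theorem case = 1


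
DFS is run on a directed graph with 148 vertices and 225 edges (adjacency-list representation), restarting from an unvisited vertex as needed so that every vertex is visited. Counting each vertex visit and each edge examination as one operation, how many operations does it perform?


A full DFS traversal processes each vertex exactly once (push/pop on stack).
Each directed edge is examined once.
V = 148, E = 225
V + E = 373


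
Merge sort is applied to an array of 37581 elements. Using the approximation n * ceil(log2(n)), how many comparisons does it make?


Merge sort divides the array into halves recursively.
Number of levels = ceil(log2(37581)) = 16
At each level, approximately n = 37581 comparisons are needed for merging.
Total comparisons ~ n * ceil(log2(n)) = 37581 * 16 = 601296


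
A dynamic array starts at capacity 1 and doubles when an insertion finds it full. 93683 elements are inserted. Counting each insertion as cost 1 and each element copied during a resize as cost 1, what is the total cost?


n = 93683
Insertion costs: 93683
Resizes copy 1, 2, 4, ... up to the largest power of 2 that is <= n-1 = 93682, i.e. 65536.
Copy costs = 1 + 2 + 4 + 8 + 16 + 32 + 64 + 128 + 256 + 512 + 1024 + 2048 + 4096 + 8192 + 16384 + 32768 + 65536 = 131071
Total = 93683 + 131071 = 224754


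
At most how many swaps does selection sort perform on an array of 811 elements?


Each of the 810 passes places one element in its final position.
Pass 1: swap minimum into position 0
Pass 2: swap minimum of remaining into position 1
...
Pass 810: last two elements, one swap
Maximum swaps = 811 - 1 = 810


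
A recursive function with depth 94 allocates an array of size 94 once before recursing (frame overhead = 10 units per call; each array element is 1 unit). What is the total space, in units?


Array allocation: 94 units (allocated once)
Stack frames: 94 deep * 10 per frame = 940 units
Total = 94 + 940 = 1034


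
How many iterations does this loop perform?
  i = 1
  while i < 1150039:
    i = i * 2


The loop variable doubles each iteration:
i = 1 -> 2 -> 4 -> 8 -> 16 -> 32 -> 64 -> 128 -> 256 -> 512 -> 1024 -> 2048 -> 4096 -> 8192 -> 16384 -> 32768 -> 65536 -> 131072 -> 262144 -> 524288 -> 1048576 -> 2097152 (stop, 2097152 >= 1150039)
Number of doublings = ceil(log2(1150039)) = 21


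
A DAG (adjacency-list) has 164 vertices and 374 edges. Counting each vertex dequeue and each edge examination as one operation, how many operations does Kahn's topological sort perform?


V = 164 (vertex processing)
E = 374 (edge processing)
V + E = 164 + 374 = 538


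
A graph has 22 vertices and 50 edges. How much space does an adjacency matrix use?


Adjacency matrix: V x V grid of entries
Space = V^2 = 22^2 = 22 * 22 = 484


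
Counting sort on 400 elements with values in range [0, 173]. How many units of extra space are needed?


Output array size: 400 (to store sorted result)
Count array size: 174 (one slot per possible value, range 0 to 173)
Total extra space = 400 + 174 = 574


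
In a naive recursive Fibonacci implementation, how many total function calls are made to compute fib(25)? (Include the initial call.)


Let C(m) = total calls to evaluate fib(m). Then C(0)=C(1)=1, and
C(m) = 1 + C(m-1) + C(m-2) for m >= 2.
Build the table (each entry = 1 + previous two):
  C(0) = 1
  C(1) = 1
  C(2) = 1 + 1 + 1 = 3
  C(3) = 1 + 3 + 1 = 5
  C(4) = 1 + 5 + 3 = 9
  C(5) = 1 + 9 + 5 = 15
  C(6) = 1 + 15 + 9 = 25
  C(7) = 1 + 25 + 15 = 41
  C(8) = 1 + 41 + 25 = 67
  C(9) = 1 + 67 + 41 = 109
  C(10) = 1 + 109 + 67 = 177
  C(11) = 1 + 177 + 109 = 287
  C(12) = 1 + 287 + 177 = 465
  C(13) = 1 + 465 + 287 = 753
  C(14) = 1 + 753 + 465 = 1219
  C(15) = 1 + 1219 + 753 = 1973
  C(16) = 1 + 1973 + 1219 = 3193
  C(17) = 1 + 3193 + 1973 = 5167
  C(18) = 1 + 5167 + 3193 = 8361
  C(19) = 1 + 8361 + 5167 = 13529
  C(20) = 1 + 13529 + 8361 = 21891
  C(21) = 1 + 21891 + 13529 = 35421
  C(22) = 1 + 35421 + 21891 = 57313
  C(23) = 1 + 57313 + 35421 = 92735
  C(24) = 1 + 92735 + 57313 = 150049
  C(25) = 1 + 150049 + 92735 = 242785
Total calls for fib(25) = 242785


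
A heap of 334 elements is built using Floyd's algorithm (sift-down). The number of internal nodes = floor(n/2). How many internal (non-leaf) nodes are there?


Leaf nodes occupy roughly half the array.
Sift-down is called for each internal node, starting from the last one.
Internal nodes = floor(n/2) = floor(334/2) = 167


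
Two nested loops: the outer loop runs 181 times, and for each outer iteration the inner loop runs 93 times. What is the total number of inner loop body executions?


Outer loop: 181 iterations
Inner loop: 93 iterations per outer iteration
Total = 181 * 93 = 16833


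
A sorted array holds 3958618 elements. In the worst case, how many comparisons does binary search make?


Halving sequence: 3958618 -> 1979309 -> 989654 -> 494827 -> 247413 -> 123706 -> 61853 -> 30926 -> 15463 -> 7731 -> 3865 -> 1932 -> 966 -> 483 -> 241 -> 120 -> 60 -> 30 -> 15 -> 7 -> 3 -> 1
Number of halvings = 21
Max comparisons = 21 + 1 = 22


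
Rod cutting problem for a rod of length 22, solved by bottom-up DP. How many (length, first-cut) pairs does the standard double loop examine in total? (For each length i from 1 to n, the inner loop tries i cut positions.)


For each subproblem length i = 1..22, the inner loop considers i possible first cuts.
Total = 1 + 2 + ... + 22
= 22*(22+1)/2
= 22*23/2 = 253


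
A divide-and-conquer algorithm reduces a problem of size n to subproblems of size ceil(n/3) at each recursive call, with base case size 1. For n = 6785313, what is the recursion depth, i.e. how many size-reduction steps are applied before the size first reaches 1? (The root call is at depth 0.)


Each step divides the size by 3 (rounding up); after k steps the size is ceil(n/3^k), which equals 1 exactly when 3^k >= n.
So the depth is the smallest k with 3^k >= 6785313, i.e. ceil(log_3(6785313)).
3^14 = 4782969 < 6785313 <= 14348907 = 3^15
Recursion depth = 15


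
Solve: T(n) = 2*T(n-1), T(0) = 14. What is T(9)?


Unrolling:
T(9) = 2*T(8) = 2^2*T(7) = ... = 2^9*T(0)
= 2^9 * 14
= 512 * 14 = 7168


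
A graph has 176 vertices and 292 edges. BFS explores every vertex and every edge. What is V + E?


A full BFS traversal dequeues each vertex once and examines each edge once.
Vertex visits: 176
Edge visits: 292
V + E = 176 + 292 = 468


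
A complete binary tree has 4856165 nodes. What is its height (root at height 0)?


In a complete binary tree, level k holds nodes 2^k .. 2^(k+1)-1 (1-indexed).
Height = floor(log2(n)) = floor(log2(4856165)) = 22
Check: 2^22 = 4194304 <= 4856165 < 8388608 = 2^23


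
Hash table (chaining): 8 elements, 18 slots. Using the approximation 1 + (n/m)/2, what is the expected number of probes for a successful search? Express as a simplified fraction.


Computing expected probes:
alpha = 8/18
= 1 + alpha/2
= 1 + 8/(2*18)
= (2*18 + 8) / (2*18)
= 44/36 = 11/9


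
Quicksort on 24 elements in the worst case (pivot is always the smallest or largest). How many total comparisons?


In the worst case, each partition step picks the worst pivot:
  Partition 1: 23 comparisons (n-1 elements to compare)
  Partition 2: 22 comparisons
  Partition 3: 21 comparisons
  Partition 4: 20 comparisons
  Partition 5: 19 comparisons
  ...
  Last partition: 0 comparisons
Total = (n-1) + (n-2) + ... + 1 + 0 = n*(n-1)/2
= 24*23/2 = 276


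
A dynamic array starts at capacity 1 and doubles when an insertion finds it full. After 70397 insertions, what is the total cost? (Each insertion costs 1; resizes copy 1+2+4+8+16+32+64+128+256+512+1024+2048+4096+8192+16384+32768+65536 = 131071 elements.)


Insertion cost: 70397 (one per element)
Resizes occur just before inserting elements 2, 3, 5, 9, ...
Elements copied at each resize: 1 + 2 + 4 + 8 + 16 + 32 + 64 + 128 + 256 + 512 + 1024 + 2048 + 4096 + 8192 + 16384 + 32768 + 65536
Sum of copies = 131071 (geometric series: 2^k - 1)
Total = 70397 + 131071 = 201468


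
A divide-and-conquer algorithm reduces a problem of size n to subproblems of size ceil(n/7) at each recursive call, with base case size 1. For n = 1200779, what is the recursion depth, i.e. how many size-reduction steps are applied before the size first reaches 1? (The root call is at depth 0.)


Each step divides the size by 7 (rounding up); after k steps the size is ceil(n/7^k), which equals 1 exactly when 7^k >= n.
So the depth is the smallest k with 7^k >= 1200779, i.e. ceil(log_7(1200779)).
7^7 = 823543 < 1200779 <= 5764801 = 7^8
Recursion depth = 8


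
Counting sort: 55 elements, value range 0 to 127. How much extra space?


n = 55 (output array)
k = 128 (count array for 128 distinct values)
Extra space = 55 + 128 = 183


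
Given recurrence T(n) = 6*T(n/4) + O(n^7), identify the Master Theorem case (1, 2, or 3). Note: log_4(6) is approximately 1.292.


Master Theorem parameters: a=6, b=4, c=7
log_b(a) = 1.292
Compare b^c with a: 4^7 = 16384 > 6, so c > log_b(a).
Comparing c=7 vs log_b(a)=1.292:
7 > 1.292 => Case 3
Result: T(n) = O(n^7)
Master Theorem case = 3


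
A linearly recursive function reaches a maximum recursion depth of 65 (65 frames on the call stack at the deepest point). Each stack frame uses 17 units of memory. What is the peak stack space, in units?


Maximum recursion depth = 65 frames
Memory per frame = 17 units
Total stack space = depth * frame_size
= 65 * 17 = 1105


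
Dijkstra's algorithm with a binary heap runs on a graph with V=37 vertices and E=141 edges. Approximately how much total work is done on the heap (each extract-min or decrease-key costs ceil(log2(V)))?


Dijkstra with a binary heap: each vertex is extracted once, each edge may relax once.
Each heap operation costs O(log V).
V + E = 37 + 141 = 178
ceil(log2(37)) = 6 (since 2^5 = 32 < 37 <= 64 = 2^6)
Total heap work = (V+E) * ceil(log2(V)) = 178 * 6 = 1068


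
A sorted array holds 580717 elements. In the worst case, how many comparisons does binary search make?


Halving sequence: 580717 -> 290358 -> 145179 -> 72589 -> 36294 -> 18147 -> 9073 -> 4536 -> 2268 -> 1134 -> 567 -> 283 -> 141 -> 70 -> 35 -> 17 -> 8 -> 4 -> 2 -> 1
Number of halvings = 19
Max comparisons = 19 + 1 = 20


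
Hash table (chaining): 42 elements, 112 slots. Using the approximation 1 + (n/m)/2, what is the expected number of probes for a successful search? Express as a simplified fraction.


Computing expected probes:
alpha = 42/112
= 1 + alpha/2
= 1 + 42/(2*112)
= (2*112 + 42) / (2*112)
= 266/224 = 19/16


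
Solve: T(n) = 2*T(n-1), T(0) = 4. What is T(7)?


Unrolling:
T(7) = 2*T(6) = 2^2*T(5) = ... = 2^7*T(0)
= 2^7 * 4
= 128 * 4 = 512


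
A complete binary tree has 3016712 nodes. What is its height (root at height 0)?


In a complete binary tree, level k holds nodes 2^k .. 2^(k+1)-1 (1-indexed).
Height = floor(log2(n)) = floor(log2(3016712)) = 21
Check: 2^21 = 2097152 <= 3016712 < 4194304 = 2^22


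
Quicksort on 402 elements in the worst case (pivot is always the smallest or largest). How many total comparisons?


In the worst case, each partition step picks the worst pivot:
  Partition 1: 401 comparisons (n-1 elements to compare)
  Partition 2: 400 comparisons
  Partition 3: 399 comparisons
  Partition 4: 398 comparisons
  Partition 5: 397 comparisons
  ...
  Last partition: 0 comparisons
Total = (n-1) + (n-2) + ... + 1 + 0 = n*(n-1)/2
= 402*401/2 = 80601


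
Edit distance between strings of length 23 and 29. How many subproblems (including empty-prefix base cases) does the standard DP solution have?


The table includes base cases (empty prefixes).
Rows: (m+1) = 24
Columns: (n+1) = 30
Total = 24 * 30 = 720


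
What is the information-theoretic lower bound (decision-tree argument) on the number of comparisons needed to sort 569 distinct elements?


A binary decision tree of height h has at most 2^h leaves and needs at least n! of them, so h >= ceil(log2(n!)).
569! is far too large to multiply out, so use Stirling's series:
  ln(n!) ~ n ln n - n + (1/2) ln(2 pi n) + 1/(12n)  (error below 1/(360 n^3), negligible here)
  ln(569) = 6.3438804
  n ln n = 569 * 6.3438804 = 3609.6679
  (1/2) ln(2 pi * 569) = (1/2) ln(3575.1324) = 4.0909
  1/(12*569) = 0.0001
  ln(569!) ~ 3609.6679 - 569 + 4.0909 + 0.0001 = 3044.7589
Convert to base 2: log2(569!) = 3044.7589 / ln 2 = 3044.7589 / 0.69314718 = 4392.6586
ceil(4392.6586) = 4393


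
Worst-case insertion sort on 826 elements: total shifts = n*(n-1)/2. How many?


Sum of shifts = 1 + 2 + 3 + ... + 825
= 826 * 825 / 2
= 681450 / 2
= 340725


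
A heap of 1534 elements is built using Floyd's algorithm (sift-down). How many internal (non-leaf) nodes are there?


Leaf nodes occupy roughly half the array.
Sift-down is called for each internal node, starting from the last one.
Internal nodes = floor(n/2) = floor(1534/2) = 767


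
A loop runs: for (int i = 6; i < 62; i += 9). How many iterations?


Loop starts at i = 6, increments by 9, stops when i >= 62.
Number of iterations = ceil((62 - 6) / 9)
= ceil(56 / 9)
= 7


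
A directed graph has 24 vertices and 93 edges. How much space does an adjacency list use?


Adjacency list: one list head per vertex + one entry per edge
Vertex heads: 24
Edge entries: 93
Total = 24 + 93 = 117


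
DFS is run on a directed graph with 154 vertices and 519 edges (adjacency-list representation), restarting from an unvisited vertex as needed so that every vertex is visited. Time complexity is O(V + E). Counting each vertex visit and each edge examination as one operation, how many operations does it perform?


A full DFS traversal processes each vertex exactly once (push/pop on stack).
Each directed edge is examined once.
V = 154, E = 519
V + E = 673


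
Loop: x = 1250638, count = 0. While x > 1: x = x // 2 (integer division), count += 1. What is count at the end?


The variable x halves each step:
x = 1250638 -> 625319 -> 312659 -> 156329 -> 78164 -> 39082 -> 19541 -> 9770 -> 4885 -> 2442 -> 1221 -> 610 -> 305 -> 152 -> 76 -> 38 -> 19 -> 9 -> 4 -> 2 -> 1
Number of halvings = floor(log2(1250638)) = 20


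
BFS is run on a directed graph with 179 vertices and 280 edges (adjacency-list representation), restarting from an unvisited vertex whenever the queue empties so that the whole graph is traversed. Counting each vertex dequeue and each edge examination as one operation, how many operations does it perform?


A full BFS traversal dequeues each vertex exactly once and examines each directed edge exactly once.
V = 179 (vertex processing cost)
E = 280 (edge examination cost)
Total operations proportional to V + E = 179 + 280 = 459


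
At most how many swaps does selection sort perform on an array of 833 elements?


Each of the 832 passes places one element in its final position.
Pass 1: swap minimum into position 0
Pass 2: swap minimum of remaining into position 1
...
Pass 832: last two elements, one swap
Maximum swaps = 833 - 1 = 832


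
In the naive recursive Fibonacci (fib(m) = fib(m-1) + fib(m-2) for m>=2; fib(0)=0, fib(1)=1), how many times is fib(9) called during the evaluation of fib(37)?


Let N(m) = number of times fib(m) is called while evaluating fib(37).
N(37) = 1 (the initial call).
N(36) = 1 (only fib(37) calls it).
For 1 <= m <= 35: fib(m) is called by fib(m+1) and fib(m+2), so
  N(m) = N(m+1) + N(m+2).
fib(0) is called only by fib(2), so N(0) = N(2).
Walk down from m=37:
  N(37)=1, N(36)=1, N(35)=2, N(34)=3, N(33)=5, N(32)=8, N(31)=13, N(30)=21, N(29)=34, N(28)=55, N(27)=89, N(26)=144, N(25)=233, N(24)=377, N(23)=610, N(22)=987, N(21)=1597, N(20)=2584, N(19)=4181, N(18)=6765, N(17)=10946, N(16)=17711, N(15)=28657, N(14)=46368, N(13)=75025, N(12)=121393, N(11)=196418, N(10)=317811, N(9)=514229
N(9) = 514229


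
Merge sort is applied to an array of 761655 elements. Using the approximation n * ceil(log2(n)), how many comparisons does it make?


Merge sort divides the array into halves recursively.
Number of levels = ceil(log2(761655)) = 20
At each level, approximately n = 761655 comparisons are needed for merging.
Total comparisons ~ n * ceil(log2(n)) = 761655 * 20 = 15233100


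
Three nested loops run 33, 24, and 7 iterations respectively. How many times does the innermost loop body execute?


Loop 1 (outermost): 33 iterations
Loop 2 (middle): 24 iterations per outer
Loop 3 (innermost): 7 iterations per middle
Total = 33 * 24 * 7 = 5544
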